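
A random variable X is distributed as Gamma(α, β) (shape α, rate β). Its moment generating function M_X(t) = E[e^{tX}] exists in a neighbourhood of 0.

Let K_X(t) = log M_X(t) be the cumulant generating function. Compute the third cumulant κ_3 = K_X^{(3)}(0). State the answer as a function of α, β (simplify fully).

κ_3 = K′′′(0) = 2*α/β^3

M_X(t) = (β/(β - t))^α
K_X(t) = log M_X(t) = α*(log(β) - log(β - t))
K′(t) = -α/(-β + t)
K′′(t) = α/(β^2 - 2*β*t + t^2)
K′′′(t) = -2*α/(-β^3 + 3*β^2*t - 3*β*t^2 + t^3)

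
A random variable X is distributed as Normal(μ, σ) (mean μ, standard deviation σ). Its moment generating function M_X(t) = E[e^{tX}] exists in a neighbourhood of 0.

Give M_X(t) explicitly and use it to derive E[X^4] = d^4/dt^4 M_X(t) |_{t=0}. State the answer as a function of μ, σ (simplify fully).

M_X(t) = e^(μ*t + σ^2*t^2/2)
M′(t) = μ*e^(μ*t)*e^(σ^2*t^2/2) + σ^2*t*e^(μ*t)*e^(σ^2*t^2/2)
M′′(t) = μ^2*e^(μ*t)*e^(σ^2*t^2/2) + 2*μ*σ^2*t*e^(μ*t)*e^(σ^2*t^2/2) + σ^4*t^2*e^(μ*t)*e^(σ^2*t^2/2) + σ^2*e^(μ*t)*e^(σ^2*t^2/2)

E[X^4] = M′′′′(0) = μ^4 + 6*μ^2*σ^2 + 3*σ^4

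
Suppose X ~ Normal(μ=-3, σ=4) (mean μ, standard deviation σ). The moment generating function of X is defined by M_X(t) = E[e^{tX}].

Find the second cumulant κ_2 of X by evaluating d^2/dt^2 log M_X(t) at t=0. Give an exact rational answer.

M_X(t) = e^(8*t^2 - 3*t)
K_X(t) = log M_X(t) = 8*t^2 - 3*t
K′(t) = 16*t - 3
K′′(t) = 16

κ_2 = K′′(0) = 16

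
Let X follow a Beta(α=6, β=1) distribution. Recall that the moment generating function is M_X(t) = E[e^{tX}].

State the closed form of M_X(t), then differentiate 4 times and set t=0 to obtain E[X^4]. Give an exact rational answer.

M_X(t) = ₁F₁(6; 7; t)
M′(t) = 6*₁F₁(7; 8; t)/7
M′′(t) = 3*₁F₁(8; 9; t)/4
M′′′(t) = 2*₁F₁(9; 10; t)/3
M′′′′(t) = 3*₁F₁(10; 11; t)/5

E[X^4] = M′′′′(0) = 3/5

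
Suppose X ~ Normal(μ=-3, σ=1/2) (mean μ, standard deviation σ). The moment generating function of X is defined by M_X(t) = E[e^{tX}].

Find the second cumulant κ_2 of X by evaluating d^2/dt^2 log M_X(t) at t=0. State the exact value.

M_X(t) = e^(t^2/8 - 3*t)
K_X(t) = log M_X(t) = t^2/8 - 3*t
K^(2)(t) = 1/4

κ_2 = K^(2)(0) = 1/4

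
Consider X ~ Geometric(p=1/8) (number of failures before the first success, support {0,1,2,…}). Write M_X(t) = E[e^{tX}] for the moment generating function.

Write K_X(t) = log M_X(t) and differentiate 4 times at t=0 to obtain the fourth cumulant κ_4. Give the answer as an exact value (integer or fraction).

κ_4 = d^4K/dt^4 |_{t=0} = 18872

M_X(t) = 1/(8*(1 - 7*e^(t)/8))
K_X(t) = log M_X(t) = -log(1 - 7*e^(t)/8) - 3*log(2)
dK/dt = -7*e^(t)/(7*e^(t) - 8)
d^2K/dt^2 = 56*e^(t)/(49*e^(2*t) - 112*e^(t) + 64)
d^3K/dt^3 = (-392*e^(2*t) - 448*e^(t))/(343*e^(3*t) - 1176*e^(2*t) + 1344*e^(t) - 512)
d^4K/dt^4 = (2744*e^(3*t) + 12544*e^(2*t) + 3584*e^(t))/(2401*e^(4*t) - 10976*e^(3*t) + 18816*e^(2*t) - 14336*e^(t) + 4096)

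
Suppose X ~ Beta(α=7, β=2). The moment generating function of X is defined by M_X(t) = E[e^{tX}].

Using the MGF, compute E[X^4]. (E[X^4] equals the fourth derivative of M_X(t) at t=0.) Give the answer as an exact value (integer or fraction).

E[X^4] = D^4[M](0) = 14/33

M_X(t) = ₁F₁(7; 9; t)
D^4[M](t) = 14*₁F₁(11; 13; t)/33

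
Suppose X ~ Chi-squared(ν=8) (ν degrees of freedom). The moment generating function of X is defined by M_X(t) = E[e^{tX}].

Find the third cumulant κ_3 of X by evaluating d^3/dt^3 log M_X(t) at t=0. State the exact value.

κ_3 = d^3K/dt^3 |_{t=0} = 64

M_X(t) = (1 - 2*t)^(-4)
K_X(t) = log M_X(t) = -4*log(1 - 2*t)
dK/dt = -8/(2*t - 1)
d^2K/dt^2 = 16/(4*t^2 - 4*t + 1)
d^3K/dt^3 = -64/(8*t^3 - 12*t^2 + 6*t - 1)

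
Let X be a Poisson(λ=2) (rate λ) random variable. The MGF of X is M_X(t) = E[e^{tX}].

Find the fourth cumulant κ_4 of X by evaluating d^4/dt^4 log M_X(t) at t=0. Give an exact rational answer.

M_X(t) = e^(2*e^(t) - 2)
K_X(t) = log M_X(t) = 2*e^(t) - 2
dK/dt = 2*e^(t)
d^2K/dt^2 = 2*e^(t)
d^3K/dt^3 = 2*e^(t)
d^4K/dt^4 = 2*e^(t)

κ_4 = d^4K/dt^4 |_{t=0} = 2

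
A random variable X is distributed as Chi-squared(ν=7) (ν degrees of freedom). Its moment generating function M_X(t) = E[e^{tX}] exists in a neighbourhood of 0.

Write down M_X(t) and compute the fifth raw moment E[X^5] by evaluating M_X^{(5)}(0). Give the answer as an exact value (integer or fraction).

M_X(t) = (1 - 2*t)^(-7/2)

E[X^5] = D^5[M](0) = 135135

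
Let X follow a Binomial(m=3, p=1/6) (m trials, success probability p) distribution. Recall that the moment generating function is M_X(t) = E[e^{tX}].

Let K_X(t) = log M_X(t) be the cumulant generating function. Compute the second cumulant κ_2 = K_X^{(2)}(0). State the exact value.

M_X(t) = (e^(t)/6 + 5/6)^3
K_X(t) = log M_X(t) = 3*log(e^(t)/6 + 5/6)
K^(2)(t) = 15*e^(t)/(e^(2*t) + 10*e^(t) + 25)

κ_2 = K^(2)(0) = 5/12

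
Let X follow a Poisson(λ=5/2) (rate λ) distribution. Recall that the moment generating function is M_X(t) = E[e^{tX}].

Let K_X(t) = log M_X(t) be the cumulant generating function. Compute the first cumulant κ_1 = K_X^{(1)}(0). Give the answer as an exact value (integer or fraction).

M_X(t) = e^(5*e^(t)/2 - 5/2)
K_X(t) = log M_X(t) = 5*e^(t)/2 - 5/2
dK/dt = 5*e^(t)/2

κ_1 = dK/dt |_{t=0} = 5/2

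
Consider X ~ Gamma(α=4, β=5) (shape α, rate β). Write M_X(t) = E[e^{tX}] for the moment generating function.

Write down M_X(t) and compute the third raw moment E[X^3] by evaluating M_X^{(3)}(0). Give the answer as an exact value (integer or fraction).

M_X(t) = 625/(5 - t)^4
M^(3)(t) = -75000/(t^7 - 35*t^6 + 525*t^5 - 4375*t^4 + 21875*t^3 - 65625*t^2 + 109375*t - 78125)

E[X^3] = M^(3)(0) = 24/25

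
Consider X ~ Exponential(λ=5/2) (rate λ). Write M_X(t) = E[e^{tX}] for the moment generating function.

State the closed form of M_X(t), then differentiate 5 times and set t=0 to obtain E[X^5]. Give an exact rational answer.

M_X(t) = 5/(2*(5/2 - t))
dM/dt = 10/(4*t^2 - 20*t + 25)
d^2M/dt^2 = -40/(8*t^3 - 60*t^2 + 150*t - 125)
d^3M/dt^3 = 240/(16*t^4 - 160*t^3 + 600*t^2 - 1000*t + 625)
d^4M/dt^4 = -1920/(32*t^5 - 400*t^4 + 2000*t^3 - 5000*t^2 + 6250*t - 3125)
d^5M/dt^5 = 19200/(64*t^6 - 960*t^5 + 6000*t^4 - 20000*t^3 + 37500*t^2 - 37500*t + 15625)

E[X^5] = d^5M/dt^5 |_{t=0} = 768/625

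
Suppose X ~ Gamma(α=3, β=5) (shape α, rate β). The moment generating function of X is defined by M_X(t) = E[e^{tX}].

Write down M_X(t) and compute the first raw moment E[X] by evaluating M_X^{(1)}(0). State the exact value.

M_X(t) = 125/(5 - t)^3
M^(1)(t) = 375/(t^4 - 20*t^3 + 150*t^2 - 500*t + 625)

E[X] = M^(1)(0) = 3/5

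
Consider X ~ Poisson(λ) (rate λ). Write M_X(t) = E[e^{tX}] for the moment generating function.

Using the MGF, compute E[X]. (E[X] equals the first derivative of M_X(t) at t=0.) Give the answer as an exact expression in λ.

E[X] = D[M](0) = λ

M_X(t) = e^(λ*(e^(t) - 1))
D[M](t) = λ*e^(-λ)*e^(t)*e^(λ*e^(t))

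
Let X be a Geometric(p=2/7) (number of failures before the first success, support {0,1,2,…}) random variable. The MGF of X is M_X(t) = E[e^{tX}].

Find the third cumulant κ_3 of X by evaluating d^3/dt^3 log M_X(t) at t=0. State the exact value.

κ_3 = d^3K/dt^3 |_{t=0} = 105/2

M_X(t) = 2/(7*(1 - 5*e^(t)/7))
K_X(t) = log M_X(t) = -log(1 - 5*e^(t)/7) - log(7) + log(2)
dK/dt = -5*e^(t)/(5*e^(t) - 7)
d^2K/dt^2 = 35*e^(t)/(25*e^(2*t) - 70*e^(t) + 49)
d^3K/dt^3 = (-175*e^(2*t) - 245*e^(t))/(125*e^(3*t) - 525*e^(2*t) + 735*e^(t) - 343)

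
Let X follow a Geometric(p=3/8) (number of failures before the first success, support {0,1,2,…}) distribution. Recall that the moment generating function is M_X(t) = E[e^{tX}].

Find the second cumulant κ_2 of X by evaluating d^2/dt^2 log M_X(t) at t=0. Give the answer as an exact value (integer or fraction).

κ_2 = K′′(0) = 40/9

M_X(t) = 3/(8*(1 - 5*e^(t)/8))
K_X(t) = log M_X(t) = -log(1 - 5*e^(t)/8) - 3*log(2) + log(3)
K′(t) = -5*e^(t)/(5*e^(t) - 8)
K′′(t) = 40*e^(t)/(25*e^(2*t) - 80*e^(t) + 64)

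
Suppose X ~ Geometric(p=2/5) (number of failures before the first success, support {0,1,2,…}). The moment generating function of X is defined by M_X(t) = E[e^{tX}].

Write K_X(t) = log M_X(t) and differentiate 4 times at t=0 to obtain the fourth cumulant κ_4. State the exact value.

M_X(t) = 2/(5*(1 - 3*e^(t)/5))
K_X(t) = log M_X(t) = -log(1 - 3*e^(t)/5) - log(5) + log(2)
K′(t) = -3*e^(t)/(3*e^(t) - 5)
K′′(t) = 15*e^(t)/(9*e^(2*t) - 30*e^(t) + 25)
K′′′(t) = (-45*e^(2*t) - 75*e^(t))/(27*e^(3*t) - 135*e^(2*t) + 225*e^(t) - 125)
K′′′′(t) = (135*e^(3*t) + 900*e^(2*t) + 375*e^(t))/(81*e^(4*t) - 540*e^(3*t) + 1350*e^(2*t) - 1500*e^(t) + 625)

κ_4 = K′′′′(0) = 705/8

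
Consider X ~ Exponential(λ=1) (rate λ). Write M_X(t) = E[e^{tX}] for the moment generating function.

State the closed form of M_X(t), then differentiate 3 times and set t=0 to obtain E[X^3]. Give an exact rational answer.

M_X(t) = 1/(1 - t)
dM/dt = 1/(t^2 - 2*t + 1)
d^2M/dt^2 = -2/(t^3 - 3*t^2 + 3*t - 1)
d^3M/dt^3 = 6/(t^4 - 4*t^3 + 6*t^2 - 4*t + 1)

E[X^3] = d^3M/dt^3 |_{t=0} = 6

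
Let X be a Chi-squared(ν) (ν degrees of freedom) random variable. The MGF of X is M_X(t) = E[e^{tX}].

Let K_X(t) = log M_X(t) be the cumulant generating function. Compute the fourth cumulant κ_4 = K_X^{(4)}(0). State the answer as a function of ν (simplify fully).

κ_4 = d^4K/dt^4 |_{t=0} = 48*ν

M_X(t) = (1 - 2*t)^(-ν/2)
K_X(t) = log M_X(t) = -ν*log(1 - 2*t)/2
dK/dt = -ν/(2*t - 1)
d^2K/dt^2 = 2*ν/(4*t^2 - 4*t + 1)
d^3K/dt^3 = -8*ν/(8*t^3 - 12*t^2 + 6*t - 1)
d^4K/dt^4 = 48*ν/(16*t^4 - 32*t^3 + 24*t^2 - 8*t + 1)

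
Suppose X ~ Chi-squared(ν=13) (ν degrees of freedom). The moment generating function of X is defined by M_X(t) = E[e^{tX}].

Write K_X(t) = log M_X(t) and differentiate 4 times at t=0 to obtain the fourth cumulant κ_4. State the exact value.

κ_4 = K′′′′(0) = 624

M_X(t) = (1 - 2*t)^(-13/2)
K_X(t) = log M_X(t) = -13*log(1 - 2*t)/2
K′(t) = -13/(2*t - 1)
K′′(t) = 26/(4*t^2 - 4*t + 1)
K′′′(t) = -104/(8*t^3 - 12*t^2 + 6*t - 1)
K′′′′(t) = 624/(16*t^4 - 32*t^3 + 24*t^2 - 8*t + 1)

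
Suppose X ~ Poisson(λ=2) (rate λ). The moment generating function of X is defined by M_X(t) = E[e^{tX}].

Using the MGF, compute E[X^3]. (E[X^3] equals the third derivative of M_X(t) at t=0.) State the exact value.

E[X^3] = M^(3)(0) = 22

M_X(t) = e^(2*e^(t) - 2)
M^(3)(t) = (8*e^(3*t)*e^(2*e^(t)) + 12*e^(2*t)*e^(2*e^(t)) + 2*e^(t)*e^(2*e^(t)))*e^(-2)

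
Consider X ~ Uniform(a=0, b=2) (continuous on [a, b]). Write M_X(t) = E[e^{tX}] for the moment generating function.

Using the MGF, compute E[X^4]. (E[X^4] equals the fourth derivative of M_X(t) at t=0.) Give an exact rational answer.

E[X^4] = D^4[M](0) = 16/5

M_X(t) = (e^(2*t) - 1)/(2*t)
D^4[M](t) = (8*t^4*e^(2*t) - 16*t^3*e^(2*t) + 24*t^2*e^(2*t) - 24*t*e^(2*t) + 12*e^(2*t) - 12)/t^5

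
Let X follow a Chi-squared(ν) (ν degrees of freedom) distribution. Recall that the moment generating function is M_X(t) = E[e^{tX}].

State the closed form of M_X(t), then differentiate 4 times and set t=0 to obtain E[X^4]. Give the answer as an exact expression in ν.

E[X^4] = M′′′′(0) = ν*(ν^3 + 12*ν^2 + 44*ν + 48)

M_X(t) = (1 - 2*t)^(-ν/2)
M′(t) = -ν/(2*t*(1 - 2*t)^(ν/2) - (1 - 2*t)^(ν/2))
M′′(t) = (ν^2 + 2*ν)/(4*t^2*(1 - 2*t)^(ν/2) - 4*t*(1 - 2*t)^(ν/2) + (1 - 2*t)^(ν/2))
M′′′(t) = (-ν^3 - 6*ν^2 - 8*ν)/(8*t^3*(1 - 2*t)^(ν/2) - 12*t^2*(1 - 2*t)^(ν/2) + 6*t*(1 - 2*t)^(ν/2) - (1 - 2*t)^(ν/2))
M′′′′(t) = (ν^4 + 12*ν^3 + 44*ν^2 + 48*ν)/(16*t^4*(1 - 2*t)^(ν/2) - 32*t^3*(1 - 2*t)^(ν/2) + 24*t^2*(1 - 2*t)^(ν/2) - 8*t*(1 - 2*t)^(ν/2) + (1 - 2*t)^(ν/2))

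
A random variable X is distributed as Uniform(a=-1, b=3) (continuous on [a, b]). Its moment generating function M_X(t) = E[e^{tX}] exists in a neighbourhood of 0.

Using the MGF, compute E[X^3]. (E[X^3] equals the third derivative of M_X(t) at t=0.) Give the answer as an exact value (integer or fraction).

E[X^3] = D^3[M](0) = 5

M_X(t) = (e^(3*t) - e^(-t))/(4*t)
D^3[M](t) = (27*t^3*e^(4*t) + t^3 - 27*t^2*e^(4*t) + 3*t^2 + 18*t*e^(4*t) + 6*t - 6*e^(4*t) + 6)*e^(-t)/(4*t^4)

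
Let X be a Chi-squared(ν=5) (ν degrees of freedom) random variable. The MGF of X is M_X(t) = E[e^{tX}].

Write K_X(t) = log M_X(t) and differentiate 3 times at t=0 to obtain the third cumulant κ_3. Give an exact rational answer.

κ_3 = K^(3)(0) = 40

M_X(t) = (1 - 2*t)^(-5/2)
K_X(t) = log M_X(t) = -5*log(1 - 2*t)/2
K^(3)(t) = -40/(8*t^3 - 12*t^2 + 6*t - 1)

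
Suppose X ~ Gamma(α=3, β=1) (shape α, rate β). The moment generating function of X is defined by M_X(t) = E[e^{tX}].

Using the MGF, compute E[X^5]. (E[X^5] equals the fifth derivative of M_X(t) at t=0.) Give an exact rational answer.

E[X^5] = D^5[M](0) = 2520

M_X(t) = (1 - t)^(-3)
D^5[M](t) = 2520/(t^8 - 8*t^7 + 28*t^6 - 56*t^5 + 70*t^4 - 56*t^3 + 28*t^2 - 8*t + 1)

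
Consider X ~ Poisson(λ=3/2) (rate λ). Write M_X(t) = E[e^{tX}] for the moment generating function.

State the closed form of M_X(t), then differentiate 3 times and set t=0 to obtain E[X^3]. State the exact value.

E[X^3] = D^3[M](0) = 93/8

M_X(t) = e^(3*e^(t)/2 - 3/2)
D^3[M](t) = (27*e^(3*t)*e^(3*e^(t)/2) + 54*e^(2*t)*e^(3*e^(t)/2) + 12*e^(t)*e^(3*e^(t)/2))*e^(-3/2)/8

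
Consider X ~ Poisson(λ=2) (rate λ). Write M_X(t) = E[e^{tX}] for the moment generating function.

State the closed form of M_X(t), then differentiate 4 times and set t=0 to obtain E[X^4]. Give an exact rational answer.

M_X(t) = e^(2*e^(t) - 2)
dM/dt = 2*e^(-2)*e^(t)*e^(2*e^(t))
d^2M/dt^2 = (4*e^(2*t)*e^(2*e^(t)) + 2*e^(t)*e^(2*e^(t)))*e^(-2)
d^3M/dt^3 = (8*e^(3*t)*e^(2*e^(t)) + 12*e^(2*t)*e^(2*e^(t)) + 2*e^(t)*e^(2*e^(t)))*e^(-2)
d^4M/dt^4 = (16*e^(4*t)*e^(2*e^(t)) + 48*e^(3*t)*e^(2*e^(t)) + 28*e^(2*t)*e^(2*e^(t)) + 2*e^(t)*e^(2*e^(t)))*e^(-2)

E[X^4] = d^4M/dt^4 |_{t=0} = 94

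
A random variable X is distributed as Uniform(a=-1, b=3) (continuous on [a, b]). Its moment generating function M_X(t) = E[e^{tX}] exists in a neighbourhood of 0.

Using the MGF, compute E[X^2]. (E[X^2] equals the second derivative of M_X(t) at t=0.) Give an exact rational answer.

M_X(t) = (e^(3*t) - e^(-t))/(4*t)
M^(2)(t) = (9*t^2*e^(4*t) - t^2 - 6*t*e^(4*t) - 2*t + 2*e^(4*t) - 2)*e^(-t)/(4*t^3)

E[X^2] = M^(2)(0) = 7/3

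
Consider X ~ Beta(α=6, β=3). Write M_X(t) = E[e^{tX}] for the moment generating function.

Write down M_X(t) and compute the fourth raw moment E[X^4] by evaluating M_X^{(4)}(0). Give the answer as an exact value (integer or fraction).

E[X^4] = M^(4)(0) = 14/55

M_X(t) = ₁F₁(6; 9; t)
M^(4)(t) = 14*₁F₁(10; 13; t)/55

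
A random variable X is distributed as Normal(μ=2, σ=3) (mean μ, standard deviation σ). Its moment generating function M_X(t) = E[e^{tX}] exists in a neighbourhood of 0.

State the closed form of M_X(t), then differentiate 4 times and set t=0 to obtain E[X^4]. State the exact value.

M_X(t) = e^(9*t^2/2 + 2*t)
D^4[M](t) = 6561*t^4*e^(2*t)*e^(9*t^2/2) + 5832*t^3*e^(2*t)*e^(9*t^2/2) + 6318*t^2*e^(2*t)*e^(9*t^2/2) + 2232*t*e^(2*t)*e^(9*t^2/2) + 475*e^(2*t)*e^(9*t^2/2)

E[X^4] = D^4[M](0) = 475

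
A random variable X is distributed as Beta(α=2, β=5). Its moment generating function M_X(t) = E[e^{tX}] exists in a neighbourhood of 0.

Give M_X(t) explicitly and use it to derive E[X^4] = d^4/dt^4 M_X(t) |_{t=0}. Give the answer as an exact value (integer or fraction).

M_X(t) = ₁F₁(2; 7; t)
D^4[M](t) = ₁F₁(6; 11; t)/42

E[X^4] = D^4[M](0) = 1/42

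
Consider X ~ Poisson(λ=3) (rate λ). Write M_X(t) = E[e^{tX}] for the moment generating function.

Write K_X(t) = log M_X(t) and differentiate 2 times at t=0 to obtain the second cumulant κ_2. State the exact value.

κ_2 = d^2K/dt^2 |_{t=0} = 3

M_X(t) = e^(3*e^(t) - 3)
K_X(t) = log M_X(t) = 3*e^(t) - 3
dK/dt = 3*e^(t)
d^2K/dt^2 = 3*e^(t)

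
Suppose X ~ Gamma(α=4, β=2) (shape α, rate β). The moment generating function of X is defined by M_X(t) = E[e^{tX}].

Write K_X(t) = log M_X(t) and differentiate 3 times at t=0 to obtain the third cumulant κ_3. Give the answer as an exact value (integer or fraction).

M_X(t) = 16/(2 - t)^4
K_X(t) = log M_X(t) = -4*log(2 - t) + 4*log(2)
dK/dt = -4/(t - 2)
d^2K/dt^2 = 4/(t^2 - 4*t + 4)
d^3K/dt^3 = -8/(t^3 - 6*t^2 + 12*t - 8)

κ_3 = d^3K/dt^3 |_{t=0} = 1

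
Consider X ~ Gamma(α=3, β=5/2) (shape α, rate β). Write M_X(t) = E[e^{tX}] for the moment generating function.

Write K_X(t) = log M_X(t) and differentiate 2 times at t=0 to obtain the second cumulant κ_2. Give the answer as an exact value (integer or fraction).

M_X(t) = 125/(8*(5/2 - t)^3)
K_X(t) = log M_X(t) = -3*log(5/2 - t) - 3*log(2) + 3*log(5)
K^(2)(t) = 12/(4*t^2 - 20*t + 25)

κ_2 = K^(2)(0) = 12/25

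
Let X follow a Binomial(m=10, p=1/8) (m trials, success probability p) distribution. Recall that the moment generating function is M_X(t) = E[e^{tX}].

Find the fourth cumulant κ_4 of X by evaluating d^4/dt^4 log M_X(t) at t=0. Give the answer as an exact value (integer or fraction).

κ_4 = D^4[K](0) = 385/1024

M_X(t) = (e^(t)/8 + 7/8)^10
K_X(t) = log M_X(t) = 10*log(e^(t)/8 + 7/8)
D^4[K](t) = (70*e^(3*t) - 1960*e^(2*t) + 3430*e^(t))/(e^(4*t) + 28*e^(3*t) + 294*e^(2*t) + 1372*e^(t) + 2401)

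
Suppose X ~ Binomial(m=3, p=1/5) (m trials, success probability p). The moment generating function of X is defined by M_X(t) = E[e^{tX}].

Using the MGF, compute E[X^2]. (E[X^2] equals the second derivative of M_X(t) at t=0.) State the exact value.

M_X(t) = (e^(t)/5 + 4/5)^3
dM/dt = 3*e^(3*t)/125 + 24*e^(2*t)/125 + 48*e^(t)/125
d^2M/dt^2 = 9*e^(3*t)/125 + 48*e^(2*t)/125 + 48*e^(t)/125

E[X^2] = d^2M/dt^2 |_{t=0} = 21/25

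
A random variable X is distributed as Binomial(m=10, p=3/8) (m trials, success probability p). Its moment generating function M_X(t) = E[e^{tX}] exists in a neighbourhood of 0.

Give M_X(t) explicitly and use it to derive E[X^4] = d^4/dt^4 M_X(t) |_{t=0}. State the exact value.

M_X(t) = (3*e^(t)/8 + 5/8)^10

E[X^4] = d^4M/dt^4 |_{t=0} = 107475/256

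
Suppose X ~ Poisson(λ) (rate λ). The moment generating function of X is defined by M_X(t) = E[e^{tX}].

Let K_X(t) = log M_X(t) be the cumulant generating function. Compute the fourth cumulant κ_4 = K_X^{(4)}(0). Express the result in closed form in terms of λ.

M_X(t) = e^(λ*(e^(t) - 1))
K_X(t) = log M_X(t) = λ*(e^(t) - 1)
K^(4)(t) = λ*e^(t)

κ_4 = K^(4)(0) = λ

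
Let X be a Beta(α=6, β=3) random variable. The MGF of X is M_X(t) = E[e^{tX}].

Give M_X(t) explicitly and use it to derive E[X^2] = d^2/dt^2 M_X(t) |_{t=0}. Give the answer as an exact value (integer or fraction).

E[X^2] = M′′(0) = 7/15

M_X(t) = ₁F₁(6; 9; t)
M′(t) = 2*₁F₁(7; 10; t)/3
M′′(t) = 7*₁F₁(8; 11; t)/15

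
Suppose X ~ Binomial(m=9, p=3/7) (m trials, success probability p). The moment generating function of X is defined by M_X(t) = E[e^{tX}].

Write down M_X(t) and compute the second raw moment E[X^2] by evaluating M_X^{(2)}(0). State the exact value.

E[X^2] = D^2[M](0) = 837/49

M_X(t) = (3*e^(t)/7 + 4/7)^9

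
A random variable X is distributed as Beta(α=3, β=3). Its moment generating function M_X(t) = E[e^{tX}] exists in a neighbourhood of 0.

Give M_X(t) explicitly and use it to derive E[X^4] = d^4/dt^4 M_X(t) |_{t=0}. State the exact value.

M_X(t) = ₁F₁(3; 6; t)
M′(t) = ₁F₁(4; 7; t)/2
M′′(t) = 2*₁F₁(5; 8; t)/7
M′′′(t) = 5*₁F₁(6; 9; t)/28
M′′′′(t) = 5*₁F₁(7; 10; t)/42

E[X^4] = M′′′′(0) = 5/42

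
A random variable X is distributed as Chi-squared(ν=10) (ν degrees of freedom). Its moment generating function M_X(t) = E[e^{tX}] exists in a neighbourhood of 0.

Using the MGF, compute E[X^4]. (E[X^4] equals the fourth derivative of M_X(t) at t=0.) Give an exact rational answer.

M_X(t) = (1 - 2*t)^(-5)
M^(4)(t) = -26880/(512*t^9 - 2304*t^8 + 4608*t^7 - 5376*t^6 + 4032*t^5 - 2016*t^4 + 672*t^3 - 144*t^2 + 18*t - 1)

E[X^4] = M^(4)(0) = 26880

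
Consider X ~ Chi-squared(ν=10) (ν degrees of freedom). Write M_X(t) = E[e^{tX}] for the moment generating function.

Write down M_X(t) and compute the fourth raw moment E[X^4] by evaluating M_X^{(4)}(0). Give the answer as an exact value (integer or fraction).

M_X(t) = (1 - 2*t)^(-5)
M′(t) = 10/(64*t^6 - 192*t^5 + 240*t^4 - 160*t^3 + 60*t^2 - 12*t + 1)
M′′(t) = -120/(128*t^7 - 448*t^6 + 672*t^5 - 560*t^4 + 280*t^3 - 84*t^2 + 14*t - 1)
M′′′(t) = 1680/(256*t^8 - 1024*t^7 + 1792*t^6 - 1792*t^5 + 1120*t^4 - 448*t^3 + 112*t^2 - 16*t + 1)
M′′′′(t) = -26880/(512*t^9 - 2304*t^8 + 4608*t^7 - 5376*t^6 + 4032*t^5 - 2016*t^4 + 672*t^3 - 144*t^2 + 18*t - 1)

E[X^4] = M′′′′(0) = 26880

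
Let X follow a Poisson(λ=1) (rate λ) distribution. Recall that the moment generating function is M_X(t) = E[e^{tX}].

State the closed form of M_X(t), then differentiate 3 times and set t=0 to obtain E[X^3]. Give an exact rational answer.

E[X^3] = M′′′(0) = 5

M_X(t) = e^(e^(t) - 1)
M′(t) = e^(-1)*e^(t)*e^(e^(t))
M′′(t) = (e^(2*t)*e^(e^(t)) + e^(t)*e^(e^(t)))*e^(-1)
M′′′(t) = (e^(3*t)*e^(e^(t)) + 3*e^(2*t)*e^(e^(t)) + e^(t)*e^(e^(t)))*e^(-1)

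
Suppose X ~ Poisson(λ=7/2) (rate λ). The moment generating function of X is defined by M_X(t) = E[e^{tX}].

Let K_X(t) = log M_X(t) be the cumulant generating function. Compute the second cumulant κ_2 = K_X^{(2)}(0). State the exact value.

κ_2 = K^(2)(0) = 7/2

M_X(t) = e^(7*e^(t)/2 - 7/2)
K_X(t) = log M_X(t) = 7*e^(t)/2 - 7/2
K^(2)(t) = 7*e^(t)/2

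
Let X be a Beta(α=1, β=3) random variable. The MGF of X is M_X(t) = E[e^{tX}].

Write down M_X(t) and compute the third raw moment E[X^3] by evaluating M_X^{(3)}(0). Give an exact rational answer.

E[X^3] = D^3[M](0) = 1/20

M_X(t) = ₁F₁(1; 4; t)
D^3[M](t) = ₁F₁(4; 7; t)/20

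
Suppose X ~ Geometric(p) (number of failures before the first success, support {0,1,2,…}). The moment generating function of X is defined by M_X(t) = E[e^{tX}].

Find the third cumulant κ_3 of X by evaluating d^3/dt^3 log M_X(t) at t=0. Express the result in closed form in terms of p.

κ_3 = K^(3)(0) = (p^2 - 3*p + 2)/p^3

M_X(t) = p/(-(1 - p)*e^(t) + 1)
K_X(t) = log M_X(t) = log(p) - log(-(1 - p)*e^(t) + 1)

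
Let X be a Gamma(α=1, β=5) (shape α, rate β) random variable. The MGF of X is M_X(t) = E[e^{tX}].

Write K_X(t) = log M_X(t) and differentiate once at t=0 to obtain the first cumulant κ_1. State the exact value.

κ_1 = dK/dt |_{t=0} = 1/5

M_X(t) = 5/(5 - t)
K_X(t) = log M_X(t) = -log(5 - t) + log(5)
dK/dt = -1/(t - 5)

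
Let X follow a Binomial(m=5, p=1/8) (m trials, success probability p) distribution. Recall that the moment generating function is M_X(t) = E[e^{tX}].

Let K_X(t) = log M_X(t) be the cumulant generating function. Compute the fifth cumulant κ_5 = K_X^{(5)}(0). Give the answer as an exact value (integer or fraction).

κ_5 = D^5[K](0) = -525/4096

M_X(t) = (e^(t)/8 + 7/8)^5
K_X(t) = log M_X(t) = 5*log(e^(t)/8 + 7/8)
D^5[K](t) = (-35*e^(4*t) + 2695*e^(3*t) - 18865*e^(2*t) + 12005*e^(t))/(e^(5*t) + 35*e^(4*t) + 490*e^(3*t) + 3430*e^(2*t) + 12005*e^(t) + 16807)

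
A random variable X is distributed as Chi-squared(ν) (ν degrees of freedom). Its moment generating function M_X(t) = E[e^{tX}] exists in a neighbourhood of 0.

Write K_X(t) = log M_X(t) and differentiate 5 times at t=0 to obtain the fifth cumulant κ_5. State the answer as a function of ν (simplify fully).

κ_5 = D^5[K](0) = 384*ν

M_X(t) = (1 - 2*t)^(-ν/2)
K_X(t) = log M_X(t) = -ν*log(1 - 2*t)/2
D^5[K](t) = -384*ν/(32*t^5 - 80*t^4 + 80*t^3 - 40*t^2 + 10*t - 1)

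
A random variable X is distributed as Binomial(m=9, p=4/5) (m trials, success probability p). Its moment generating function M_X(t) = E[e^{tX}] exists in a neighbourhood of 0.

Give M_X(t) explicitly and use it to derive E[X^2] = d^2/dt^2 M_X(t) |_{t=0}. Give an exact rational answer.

E[X^2] = d^2M/dt^2 |_{t=0} = 1332/25

M_X(t) = (4*e^(t)/5 + 1/5)^9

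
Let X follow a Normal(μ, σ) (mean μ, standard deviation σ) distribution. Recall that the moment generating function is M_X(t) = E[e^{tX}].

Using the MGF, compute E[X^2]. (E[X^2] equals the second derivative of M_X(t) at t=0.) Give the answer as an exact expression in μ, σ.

E[X^2] = M^(2)(0) = μ^2 + σ^2

M_X(t) = e^(μ*t + σ^2*t^2/2)
M^(2)(t) = μ^2*e^(μ*t)*e^(σ^2*t^2/2) + 2*μ*σ^2*t*e^(μ*t)*e^(σ^2*t^2/2) + σ^4*t^2*e^(μ*t)*e^(σ^2*t^2/2) + σ^2*e^(μ*t)*e^(σ^2*t^2/2)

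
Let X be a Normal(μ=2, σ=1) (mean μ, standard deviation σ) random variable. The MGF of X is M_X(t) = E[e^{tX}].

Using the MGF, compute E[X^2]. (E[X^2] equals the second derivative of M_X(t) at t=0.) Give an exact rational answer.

E[X^2] = d^2M/dt^2 |_{t=0} = 5

M_X(t) = e^(t^2/2 + 2*t)
dM/dt = t*e^(2*t)*e^(t^2/2) + 2*e^(2*t)*e^(t^2/2)
d^2M/dt^2 = t^2*e^(2*t)*e^(t^2/2) + 4*t*e^(2*t)*e^(t^2/2) + 5*e^(2*t)*e^(t^2/2)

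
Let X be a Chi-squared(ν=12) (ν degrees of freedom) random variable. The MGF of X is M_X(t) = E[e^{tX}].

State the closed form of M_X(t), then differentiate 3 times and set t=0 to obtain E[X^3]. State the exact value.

E[X^3] = M^(3)(0) = 2688

M_X(t) = (1 - 2*t)^(-6)
M^(3)(t) = -2688/(512*t^9 - 2304*t^8 + 4608*t^7 - 5376*t^6 + 4032*t^5 - 2016*t^4 + 672*t^3 - 144*t^2 + 18*t - 1)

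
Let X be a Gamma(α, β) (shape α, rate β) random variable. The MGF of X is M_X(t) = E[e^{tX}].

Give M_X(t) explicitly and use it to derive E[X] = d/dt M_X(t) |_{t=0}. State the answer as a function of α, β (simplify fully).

E[X] = M^(1)(0) = α/β

M_X(t) = (β/(β - t))^α
M^(1)(t) = -α*β^α*(1/(β - t))^α/(-β + t)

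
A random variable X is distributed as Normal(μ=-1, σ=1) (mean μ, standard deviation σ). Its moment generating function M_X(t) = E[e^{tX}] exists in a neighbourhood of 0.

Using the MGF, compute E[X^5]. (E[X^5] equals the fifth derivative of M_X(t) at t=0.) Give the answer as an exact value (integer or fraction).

E[X^5] = M′′′′′(0) = -26

M_X(t) = e^(t^2/2 - t)
M′(t) = t*e^(-t)*e^(t^2/2) - e^(-t)*e^(t^2/2)
M′′(t) = (t^2*e^(t^2/2) - 2*t*e^(t^2/2) + 2*e^(t^2/2))*e^(-t)
M′′′(t) = (t^3*e^(t^2/2) - 3*t^2*e^(t^2/2) + 6*t*e^(t^2/2) - 4*e^(t^2/2))*e^(-t)
M′′′′(t) = (t^4*e^(t^2/2) - 4*t^3*e^(t^2/2) + 12*t^2*e^(t^2/2) - 16*t*e^(t^2/2) + 10*e^(t^2/2))*e^(-t)
M′′′′′(t) = (t^5*e^(t^2/2) - 5*t^4*e^(t^2/2) + 20*t^3*e^(t^2/2) - 40*t^2*e^(t^2/2) + 50*t*e^(t^2/2) - 26*e^(t^2/2))*e^(-t)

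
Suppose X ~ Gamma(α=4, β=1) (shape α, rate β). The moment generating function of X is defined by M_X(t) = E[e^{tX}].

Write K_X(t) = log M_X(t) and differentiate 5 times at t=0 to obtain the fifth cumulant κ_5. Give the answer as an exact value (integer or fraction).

κ_5 = d^5K/dt^5 |_{t=0} = 96

M_X(t) = (1 - t)^(-4)
K_X(t) = log M_X(t) = -4*log(1 - t)
dK/dt = -4/(t - 1)
d^2K/dt^2 = 4/(t^2 - 2*t + 1)
d^3K/dt^3 = -8/(t^3 - 3*t^2 + 3*t - 1)
d^4K/dt^4 = 24/(t^4 - 4*t^3 + 6*t^2 - 4*t + 1)
d^5K/dt^5 = -96/(t^5 - 5*t^4 + 10*t^3 - 10*t^2 + 5*t - 1)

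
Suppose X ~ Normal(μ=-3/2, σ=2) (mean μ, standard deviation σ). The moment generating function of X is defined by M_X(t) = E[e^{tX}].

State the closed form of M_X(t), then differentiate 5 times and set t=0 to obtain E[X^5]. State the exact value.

M_X(t) = e^(2*t^2 - 3*t/2)
M′(t) = 4*t*e^(-3*t/2)*e^(2*t^2) - 3*e^(-3*t/2)*e^(2*t^2)/2
M′′(t) = (64*t^2*e^(2*t^2) - 48*t*e^(2*t^2) + 25*e^(2*t^2))*e^(-3*t/2)/4
M′′′(t) = (512*t^3*e^(2*t^2) - 576*t^2*e^(2*t^2) + 600*t*e^(2*t^2) - 171*e^(2*t^2))*e^(-3*t/2)/8
M′′′′(t) = (4096*t^4*e^(2*t^2) - 6144*t^3*e^(2*t^2) + 9600*t^2*e^(2*t^2) - 5472*t*e^(2*t^2) + 1713*e^(2*t^2))*e^(-3*t/2)/16
M′′′′′(t) = (32768*t^5*e^(2*t^2) - 61440*t^4*e^(2*t^2) + 128000*t^3*e^(2*t^2) - 109440*t^2*e^(2*t^2) + 68520*t*e^(2*t^2) - 16083*e^(2*t^2))*e^(-3*t/2)/32

E[X^5] = M′′′′′(0) = -16083/32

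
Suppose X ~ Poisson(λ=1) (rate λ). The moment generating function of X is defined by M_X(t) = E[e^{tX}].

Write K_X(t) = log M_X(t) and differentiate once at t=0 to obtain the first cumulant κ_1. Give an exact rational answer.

M_X(t) = e^(e^(t) - 1)
K_X(t) = log M_X(t) = e^(t) - 1
K′(t) = e^(t)

κ_1 = K′(0) = 1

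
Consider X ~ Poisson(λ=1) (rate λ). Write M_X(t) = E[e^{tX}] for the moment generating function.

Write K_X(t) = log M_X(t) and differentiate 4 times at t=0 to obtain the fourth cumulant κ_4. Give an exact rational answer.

M_X(t) = e^(e^(t) - 1)
K_X(t) = log M_X(t) = e^(t) - 1
K^(4)(t) = e^(t)

κ_4 = K^(4)(0) = 1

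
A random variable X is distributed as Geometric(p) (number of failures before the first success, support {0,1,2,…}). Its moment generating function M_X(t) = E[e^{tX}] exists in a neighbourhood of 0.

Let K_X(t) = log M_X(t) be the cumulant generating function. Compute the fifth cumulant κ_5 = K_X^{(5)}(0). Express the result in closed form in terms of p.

κ_5 = K^(5)(0) = (p^4 - 15*p^3 + 50*p^2 - 60*p + 24)/p^5

M_X(t) = p/(-(1 - p)*e^(t) + 1)
K_X(t) = log M_X(t) = log(p) - log(-(1 - p)*e^(t) + 1)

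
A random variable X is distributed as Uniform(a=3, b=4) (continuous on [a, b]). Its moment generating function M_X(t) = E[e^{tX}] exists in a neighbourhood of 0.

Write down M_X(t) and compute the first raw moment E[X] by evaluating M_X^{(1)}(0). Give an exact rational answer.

E[X] = M^(1)(0) = 7/2

M_X(t) = (e^(4*t) - e^(3*t))/t
M^(1)(t) = (4*t*e^(4*t) - 3*t*e^(3*t) - e^(4*t) + e^(3*t))/t^2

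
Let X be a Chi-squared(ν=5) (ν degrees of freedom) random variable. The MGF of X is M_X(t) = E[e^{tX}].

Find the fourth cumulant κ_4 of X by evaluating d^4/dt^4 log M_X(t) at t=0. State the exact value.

M_X(t) = (1 - 2*t)^(-5/2)
K_X(t) = log M_X(t) = -5*log(1 - 2*t)/2
K′(t) = -5/(2*t - 1)
K′′(t) = 10/(4*t^2 - 4*t + 1)
K′′′(t) = -40/(8*t^3 - 12*t^2 + 6*t - 1)
K′′′′(t) = 240/(16*t^4 - 32*t^3 + 24*t^2 - 8*t + 1)

κ_4 = K′′′′(0) = 240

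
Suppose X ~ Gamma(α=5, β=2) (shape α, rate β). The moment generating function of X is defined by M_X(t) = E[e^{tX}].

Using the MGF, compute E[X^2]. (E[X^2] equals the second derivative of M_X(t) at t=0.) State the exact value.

E[X^2] = M′′(0) = 15/2

M_X(t) = 32/(2 - t)^5
M′(t) = 160/(t^6 - 12*t^5 + 60*t^4 - 160*t^3 + 240*t^2 - 192*t + 64)
M′′(t) = -960/(t^7 - 14*t^6 + 84*t^5 - 280*t^4 + 560*t^3 - 672*t^2 + 448*t - 128)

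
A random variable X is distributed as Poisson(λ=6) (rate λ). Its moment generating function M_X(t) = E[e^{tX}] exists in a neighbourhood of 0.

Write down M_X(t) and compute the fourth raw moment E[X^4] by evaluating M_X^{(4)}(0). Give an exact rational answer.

E[X^4] = M′′′′(0) = 2850

M_X(t) = e^(6*e^(t) - 6)
M′(t) = 6*e^(-6)*e^(t)*e^(6*e^(t))
M′′(t) = (36*e^(2*t)*e^(6*e^(t)) + 6*e^(t)*e^(6*e^(t)))*e^(-6)
M′′′(t) = (216*e^(3*t)*e^(6*e^(t)) + 108*e^(2*t)*e^(6*e^(t)) + 6*e^(t)*e^(6*e^(t)))*e^(-6)
M′′′′(t) = (1296*e^(4*t)*e^(6*e^(t)) + 1296*e^(3*t)*e^(6*e^(t)) + 252*e^(2*t)*e^(6*e^(t)) + 6*e^(t)*e^(6*e^(t)))*e^(-6)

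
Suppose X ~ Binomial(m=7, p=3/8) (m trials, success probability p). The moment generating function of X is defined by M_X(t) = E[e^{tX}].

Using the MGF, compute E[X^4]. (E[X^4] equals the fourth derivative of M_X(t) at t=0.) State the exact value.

E[X^4] = d^4M/dt^4 |_{t=0} = 65037/512

M_X(t) = (3*e^(t)/8 + 5/8)^7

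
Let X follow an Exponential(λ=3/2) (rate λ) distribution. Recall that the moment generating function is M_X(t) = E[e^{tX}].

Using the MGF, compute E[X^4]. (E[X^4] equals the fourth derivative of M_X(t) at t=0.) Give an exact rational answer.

M_X(t) = 3/(2*(3/2 - t))
M′(t) = 6/(4*t^2 - 12*t + 9)
M′′(t) = -24/(8*t^3 - 36*t^2 + 54*t - 27)
M′′′(t) = 144/(16*t^4 - 96*t^3 + 216*t^2 - 216*t + 81)
M′′′′(t) = -1152/(32*t^5 - 240*t^4 + 720*t^3 - 1080*t^2 + 810*t - 243)

E[X^4] = M′′′′(0) = 128/27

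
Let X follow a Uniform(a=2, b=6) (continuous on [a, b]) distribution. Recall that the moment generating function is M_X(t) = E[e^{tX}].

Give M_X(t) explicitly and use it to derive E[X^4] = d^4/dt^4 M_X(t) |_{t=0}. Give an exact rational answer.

M_X(t) = (e^(6*t) - e^(2*t))/(4*t)
dM/dt = (6*t*e^(6*t) - 2*t*e^(2*t) - e^(6*t) + e^(2*t))/(4*t^2)
d^2M/dt^2 = (18*t^2*e^(6*t) - 2*t^2*e^(2*t) - 6*t*e^(6*t) + 2*t*e^(2*t) + e^(6*t) - e^(2*t))/(2*t^3)
d^3M/dt^3 = (108*t^3*e^(6*t) - 4*t^3*e^(2*t) - 54*t^2*e^(6*t) + 6*t^2*e^(2*t) + 18*t*e^(6*t) - 6*t*e^(2*t) - 3*e^(6*t) + 3*e^(2*t))/(2*t^4)
d^4M/dt^4 = (324*t^4*e^(6*t) - 4*t^4*e^(2*t) - 216*t^3*e^(6*t) + 8*t^3*e^(2*t) + 108*t^2*e^(6*t) - 12*t^2*e^(2*t) - 36*t*e^(6*t) + 12*t*e^(2*t) + 6*e^(6*t) - 6*e^(2*t))/t^5

E[X^4] = d^4M/dt^4 |_{t=0} = 1936/5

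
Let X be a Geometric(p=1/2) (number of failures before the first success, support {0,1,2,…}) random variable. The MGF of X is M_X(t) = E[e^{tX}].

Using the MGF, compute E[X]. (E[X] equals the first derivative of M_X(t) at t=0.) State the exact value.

M_X(t) = 1/(2*(1 - e^(t)/2))
M′(t) = e^(t)/(e^(2*t) - 4*e^(t) + 4)

E[X] = M′(0) = 1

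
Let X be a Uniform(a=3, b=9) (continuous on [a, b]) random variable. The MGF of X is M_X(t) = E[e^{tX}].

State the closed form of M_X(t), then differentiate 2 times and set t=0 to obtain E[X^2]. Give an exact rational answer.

E[X^2] = M^(2)(0) = 39

M_X(t) = (e^(9*t) - e^(3*t))/(6*t)
M^(2)(t) = (81*t^2*e^(9*t) - 9*t^2*e^(3*t) - 18*t*e^(9*t) + 6*t*e^(3*t) + 2*e^(9*t) - 2*e^(3*t))/(6*t^3)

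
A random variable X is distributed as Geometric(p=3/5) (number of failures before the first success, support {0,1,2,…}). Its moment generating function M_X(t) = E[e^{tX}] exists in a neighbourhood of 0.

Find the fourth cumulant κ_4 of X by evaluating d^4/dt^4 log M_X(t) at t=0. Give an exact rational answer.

κ_4 = K′′′′(0) = 230/27

M_X(t) = 3/(5*(1 - 2*e^(t)/5))
K_X(t) = log M_X(t) = -log(1 - 2*e^(t)/5) - log(5) + log(3)
K′(t) = -2*e^(t)/(2*e^(t) - 5)
K′′(t) = 10*e^(t)/(4*e^(2*t) - 20*e^(t) + 25)
K′′′(t) = (-20*e^(2*t) - 50*e^(t))/(8*e^(3*t) - 60*e^(2*t) + 150*e^(t) - 125)
K′′′′(t) = (40*e^(3*t) + 400*e^(2*t) + 250*e^(t))/(16*e^(4*t) - 160*e^(3*t) + 600*e^(2*t) - 1000*e^(t) + 625)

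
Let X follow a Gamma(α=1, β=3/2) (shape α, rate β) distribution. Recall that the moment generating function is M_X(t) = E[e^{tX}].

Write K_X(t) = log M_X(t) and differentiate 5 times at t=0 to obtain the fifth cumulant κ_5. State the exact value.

κ_5 = D^5[K](0) = 256/81

M_X(t) = 3/(2*(3/2 - t))
K_X(t) = log M_X(t) = -log(3/2 - t) - log(2) + log(3)
D^5[K](t) = -768/(32*t^5 - 240*t^4 + 720*t^3 - 1080*t^2 + 810*t - 243)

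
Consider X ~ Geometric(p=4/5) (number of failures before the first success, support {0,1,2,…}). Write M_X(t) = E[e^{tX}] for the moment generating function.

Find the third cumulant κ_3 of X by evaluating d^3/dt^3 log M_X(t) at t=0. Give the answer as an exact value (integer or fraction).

M_X(t) = 4/(5*(1 - e^(t)/5))
K_X(t) = log M_X(t) = -log(1 - e^(t)/5) - log(5) + 2*log(2)
K′(t) = -e^(t)/(e^(t) - 5)
K′′(t) = 5*e^(t)/(e^(2*t) - 10*e^(t) + 25)
K′′′(t) = (-5*e^(2*t) - 25*e^(t))/(e^(3*t) - 15*e^(2*t) + 75*e^(t) - 125)

κ_3 = K′′′(0) = 15/32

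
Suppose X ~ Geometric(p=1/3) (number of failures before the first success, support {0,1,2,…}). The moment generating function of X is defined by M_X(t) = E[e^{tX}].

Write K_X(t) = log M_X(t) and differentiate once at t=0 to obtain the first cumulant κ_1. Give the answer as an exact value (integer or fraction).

M_X(t) = 1/(3*(1 - 2*e^(t)/3))
K_X(t) = log M_X(t) = -log(1 - 2*e^(t)/3) - log(3)
D[K](t) = -2*e^(t)/(2*e^(t) - 3)

κ_1 = D[K](0) = 2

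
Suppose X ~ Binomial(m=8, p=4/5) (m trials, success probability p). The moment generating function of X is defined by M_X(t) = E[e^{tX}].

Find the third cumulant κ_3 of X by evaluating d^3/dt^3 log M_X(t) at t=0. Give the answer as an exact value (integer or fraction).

κ_3 = d^3K/dt^3 |_{t=0} = -96/125

M_X(t) = (4*e^(t)/5 + 1/5)^8
K_X(t) = log M_X(t) = 8*log(4*e^(t)/5 + 1/5)
dK/dt = 32*e^(t)/(4*e^(t) + 1)
d^2K/dt^2 = 32*e^(t)/(16*e^(2*t) + 8*e^(t) + 1)
d^3K/dt^3 = (-128*e^(2*t) + 32*e^(t))/(64*e^(3*t) + 48*e^(2*t) + 12*e^(t) + 1)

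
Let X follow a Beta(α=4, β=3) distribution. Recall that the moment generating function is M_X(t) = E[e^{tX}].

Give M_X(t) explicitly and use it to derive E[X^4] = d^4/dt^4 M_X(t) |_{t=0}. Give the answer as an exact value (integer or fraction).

M_X(t) = ₁F₁(4; 7; t)
dM/dt = 4*₁F₁(5; 8; t)/7
d^2M/dt^2 = 5*₁F₁(6; 9; t)/14
d^3M/dt^3 = 5*₁F₁(7; 10; t)/21
d^4M/dt^4 = ₁F₁(8; 11; t)/6

E[X^4] = d^4M/dt^4 |_{t=0} = 1/6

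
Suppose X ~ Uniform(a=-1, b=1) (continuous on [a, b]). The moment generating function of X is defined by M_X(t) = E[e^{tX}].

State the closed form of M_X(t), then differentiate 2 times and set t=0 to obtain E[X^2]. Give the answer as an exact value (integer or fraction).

E[X^2] = M′′(0) = 1/3

M_X(t) = (e^(t) - e^(-t))/(2*t)
M′(t) = (t*e^(2*t) + t - e^(2*t) + 1)*e^(-t)/(2*t^2)
M′′(t) = (t^2*e^(2*t) - t^2 - 2*t*e^(2*t) - 2*t + 2*e^(2*t) - 2)*e^(-t)/(2*t^3)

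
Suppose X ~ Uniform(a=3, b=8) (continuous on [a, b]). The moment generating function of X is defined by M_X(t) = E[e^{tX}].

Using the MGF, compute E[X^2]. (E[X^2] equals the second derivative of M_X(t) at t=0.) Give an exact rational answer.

E[X^2] = M′′(0) = 97/3

M_X(t) = (e^(8*t) - e^(3*t))/(5*t)
M′(t) = (8*t*e^(8*t) - 3*t*e^(3*t) - e^(8*t) + e^(3*t))/(5*t^2)
M′′(t) = (64*t^2*e^(8*t) - 9*t^2*e^(3*t) - 16*t*e^(8*t) + 6*t*e^(3*t) + 2*e^(8*t) - 2*e^(3*t))/(5*t^3)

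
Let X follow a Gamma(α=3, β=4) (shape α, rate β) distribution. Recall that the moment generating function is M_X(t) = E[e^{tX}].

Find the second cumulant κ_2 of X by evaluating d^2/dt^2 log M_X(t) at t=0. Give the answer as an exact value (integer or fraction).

κ_2 = D^2[K](0) = 3/16

M_X(t) = 64/(4 - t)^3
K_X(t) = log M_X(t) = -3*log(4 - t) + 6*log(2)
D^2[K](t) = 3/(t^2 - 8*t + 16)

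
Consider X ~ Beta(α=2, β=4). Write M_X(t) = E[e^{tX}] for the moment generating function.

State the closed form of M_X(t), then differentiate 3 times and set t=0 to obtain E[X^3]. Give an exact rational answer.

E[X^3] = D^3[M](0) = 1/14

M_X(t) = ₁F₁(2; 6; t)
D^3[M](t) = ₁F₁(5; 9; t)/14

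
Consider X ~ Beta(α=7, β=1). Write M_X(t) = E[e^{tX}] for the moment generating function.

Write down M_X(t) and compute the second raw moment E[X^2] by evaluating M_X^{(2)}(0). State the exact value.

E[X^2] = M^(2)(0) = 7/9

M_X(t) = ₁F₁(7; 8; t)
M^(2)(t) = 7*₁F₁(9; 10; t)/9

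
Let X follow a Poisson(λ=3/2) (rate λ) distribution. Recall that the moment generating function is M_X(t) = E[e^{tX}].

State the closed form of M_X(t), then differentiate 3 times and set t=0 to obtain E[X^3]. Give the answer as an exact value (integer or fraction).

M_X(t) = e^(3*e^(t)/2 - 3/2)
M′(t) = 3*e^(-3/2)*e^(t)*e^(3*e^(t)/2)/2
M′′(t) = (9*e^(2*t)*e^(3*e^(t)/2) + 6*e^(t)*e^(3*e^(t)/2))*e^(-3/2)/4
M′′′(t) = (27*e^(3*t)*e^(3*e^(t)/2) + 54*e^(2*t)*e^(3*e^(t)/2) + 12*e^(t)*e^(3*e^(t)/2))*e^(-3/2)/8

E[X^3] = M′′′(0) = 93/8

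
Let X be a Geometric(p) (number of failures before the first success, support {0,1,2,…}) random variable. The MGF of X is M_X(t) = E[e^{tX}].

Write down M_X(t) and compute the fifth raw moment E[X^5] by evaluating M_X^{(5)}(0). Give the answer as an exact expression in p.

E[X^5] = d^5M/dt^5 |_{t=0} = -1 + 31/p - 180/p^2 + 390/p^3 - 360/p^4 + 120/p^5

M_X(t) = p/(-(1 - p)*e^(t) + 1)
dM/dt = (-p^2*e^(t) + p*e^(t))/(p^2*e^(2*t) - 2*p*e^(2*t) + 2*p*e^(t) + e^(2*t) - 2*e^(t) + 1)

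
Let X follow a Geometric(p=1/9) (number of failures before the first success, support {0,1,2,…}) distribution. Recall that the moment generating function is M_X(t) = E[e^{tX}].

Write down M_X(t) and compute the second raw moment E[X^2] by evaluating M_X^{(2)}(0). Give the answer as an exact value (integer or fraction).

E[X^2] = D^2[M](0) = 136

M_X(t) = 1/(9*(1 - 8*e^(t)/9))
D^2[M](t) = (-64*e^(2*t) - 72*e^(t))/(512*e^(3*t) - 1728*e^(2*t) + 1944*e^(t) - 729)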